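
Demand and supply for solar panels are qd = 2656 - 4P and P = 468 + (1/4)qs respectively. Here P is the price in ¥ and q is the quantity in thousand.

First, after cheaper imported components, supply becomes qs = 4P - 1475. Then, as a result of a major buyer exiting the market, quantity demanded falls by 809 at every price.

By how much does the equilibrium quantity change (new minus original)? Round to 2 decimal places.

Initially, 2656 - 4P = 4P - 1872, so 4528 = 8P and P = 566, q = 392.
With the change applied: demand qd = 1847 - 4P, supply qs = 4P - 1475.
New equilibrium: 1847 - 4P = 4P - 1475 ⇒ 3322 = 8P ⇒ P = 415.25, q = 186.
Δq = 186 − 392 = -206.00.

-206.00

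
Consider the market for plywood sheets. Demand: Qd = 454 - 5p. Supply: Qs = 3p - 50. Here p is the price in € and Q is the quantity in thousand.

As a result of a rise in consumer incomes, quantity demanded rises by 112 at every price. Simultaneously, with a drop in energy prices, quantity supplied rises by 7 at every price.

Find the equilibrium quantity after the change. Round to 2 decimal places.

Initially, 454 - 5p = 3p - 50, so 504 = 8p and p = 63, Q = 139.
With the change applied: demand Qd = 566 - 5p, supply Qs = 3p - 43.
Equate the new curves: 566 - 5p = 3p - 43, giving 609 = 8p, p = 76.125, Q = 185.375.

185.38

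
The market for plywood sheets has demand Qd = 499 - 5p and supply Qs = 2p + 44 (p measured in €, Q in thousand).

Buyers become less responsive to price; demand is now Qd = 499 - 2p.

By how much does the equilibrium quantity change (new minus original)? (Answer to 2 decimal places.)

+97.50

Solve the original market: 499 - 5p = 2p + 44, hence p = 65 and Q = 174.
With the change applied: demand Qd = 499 - 2p, supply Qs = 2p + 44.
Clearing the new market: 499 - 2p = 2p + 44, so p = 113.75 and Q = 271.5.
ΔQ = 271.5 − 174 = +97.50.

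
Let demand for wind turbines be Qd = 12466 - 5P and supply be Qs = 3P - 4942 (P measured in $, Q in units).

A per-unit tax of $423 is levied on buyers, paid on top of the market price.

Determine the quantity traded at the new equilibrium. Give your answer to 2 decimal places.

Before the shock: 12466 - 5P = 3P - 4942 ⇒ 17408 = 8P ⇒ P = 2176, Q = 1586.
Since buyers pay the price plus the tax, the effective demand curve becomes Qd = 10351 - 5P.
Equate the new curves: 10351 - 5P = 3P - 4942, giving 15293 = 8P, P = 1911.625, Q = 792.875.

792.88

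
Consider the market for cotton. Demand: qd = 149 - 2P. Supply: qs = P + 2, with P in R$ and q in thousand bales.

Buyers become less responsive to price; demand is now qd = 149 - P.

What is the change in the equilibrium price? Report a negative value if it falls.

Original equilibrium: 149 - 2P = P + 2 gives 147 = 3P, so P = 49 and q = 51.
After the shift, demand is qd = 149 - P and supply is qs = P + 2.
New equilibrium: 149 - P = P + 2 ⇒ 147 = 2P ⇒ P = 73.5, q = 75.5.
ΔP = 73.5 − 49 = +24.5.

+24.5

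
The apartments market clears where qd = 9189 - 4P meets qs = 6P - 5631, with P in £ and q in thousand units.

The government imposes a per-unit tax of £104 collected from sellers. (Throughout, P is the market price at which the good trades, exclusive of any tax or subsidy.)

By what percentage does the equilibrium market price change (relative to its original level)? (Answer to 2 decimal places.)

Original equilibrium: 9189 - 4P = 6P - 5631 gives 14820 = 10P, so P = 1482 and q = 3261.
Since sellers keep the price net of the tax, the effective supply curve becomes qs = 6P - 6255.
Equate the new curves: 9189 - 4P = 6P - 6255, giving 15444 = 10P, P = 1544.4, q = 3011.4.
%ΔP = (1544.4 − 1482) / 1482 × 100 = +4.21%.

+4.21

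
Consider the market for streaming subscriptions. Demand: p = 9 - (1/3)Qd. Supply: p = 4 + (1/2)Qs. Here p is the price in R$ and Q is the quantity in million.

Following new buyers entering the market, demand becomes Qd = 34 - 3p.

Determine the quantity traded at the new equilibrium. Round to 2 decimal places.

Before the shock: 27 - 3p = 2p - 8 ⇒ 35 = 5p ⇒ p = 7, Q = 6.
The shock moves the curves to Qd = 34 - 3p and Qs = 2p - 8.
Equate the new curves: 34 - 3p = 2p - 8, giving 42 = 5p, p = 8.4, Q = 8.8.

8.80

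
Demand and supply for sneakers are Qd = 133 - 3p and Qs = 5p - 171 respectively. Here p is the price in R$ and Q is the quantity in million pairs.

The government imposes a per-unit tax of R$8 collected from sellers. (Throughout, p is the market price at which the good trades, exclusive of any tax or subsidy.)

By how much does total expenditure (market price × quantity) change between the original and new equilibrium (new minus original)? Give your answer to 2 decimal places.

Solve the original market: 133 - 3p = 5p - 171, hence p = 38 and Q = 19.
Since sellers keep the price net of the tax, the effective supply curve becomes Qs = 5p - 211.
New equilibrium: 133 - 3p = 5p - 211 ⇒ 344 = 8p ⇒ p = 43, Q = 4.
Expenditure moves from 38×19 = 722 to 43×4 = 172; change = -550.00.

-550.00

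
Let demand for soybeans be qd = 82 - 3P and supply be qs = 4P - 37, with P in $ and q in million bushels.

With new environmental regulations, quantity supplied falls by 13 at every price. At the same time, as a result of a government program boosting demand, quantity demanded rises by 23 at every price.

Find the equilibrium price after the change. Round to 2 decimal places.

22.14

Solve the original market: 82 - 3P = 4P - 37, hence P = 17 and q = 31.
The new curves are qd = 105 - 3P (demand) and qs = 4P - 50 (supply).
Equate the new curves: 105 - 3P = 4P - 50, giving 155 = 7P, P = 155/7 ≈ 22.1429, q = 270/7 ≈ 38.5714.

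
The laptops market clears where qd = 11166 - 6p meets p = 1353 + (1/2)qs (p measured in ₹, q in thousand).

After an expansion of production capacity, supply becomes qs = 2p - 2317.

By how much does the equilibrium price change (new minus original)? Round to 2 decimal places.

Original equilibrium: 11166 - 6p = 2p - 2706 gives 13872 = 8p, so p = 1734 and q = 762.
The new curves are qd = 11166 - 6p (demand) and qs = 2p - 2317 (supply).
Clearing the new market: 11166 - 6p = 2p - 2317, so p = 1685.375 and q = 1053.75.
Δp = 1685.375 − 1734 = -48.63.

-48.63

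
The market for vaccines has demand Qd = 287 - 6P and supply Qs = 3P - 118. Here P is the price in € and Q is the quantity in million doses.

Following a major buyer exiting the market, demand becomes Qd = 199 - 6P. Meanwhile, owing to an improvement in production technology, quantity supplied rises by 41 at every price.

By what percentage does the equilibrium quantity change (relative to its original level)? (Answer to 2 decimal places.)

-11.76

Original equilibrium: 287 - 6P = 3P - 118 gives 405 = 9P, so P = 45 and Q = 17.
The shock moves the curves to Qd = 199 - 6P and Qs = 3P - 77.
Clearing the new market: 199 - 6P = 3P - 77, so P = 92/3 ≈ 30.6667 and Q = 15.
%ΔQ = (15 − 17) / 17 × 100 = -11.76%.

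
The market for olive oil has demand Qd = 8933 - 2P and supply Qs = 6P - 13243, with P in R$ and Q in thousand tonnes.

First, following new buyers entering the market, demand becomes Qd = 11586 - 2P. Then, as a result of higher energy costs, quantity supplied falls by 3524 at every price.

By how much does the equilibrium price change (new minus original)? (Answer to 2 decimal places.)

Before the shock: 8933 - 2P = 6P - 13243 ⇒ 22176 = 8P ⇒ P = 2772, Q = 3389.
The new curves are Qd = 11586 - 2P (demand) and Qs = 6P - 16767 (supply).
New equilibrium: 11586 - 2P = 6P - 16767 ⇒ 28353 = 8P ⇒ P = 3544.125, Q = 4497.75.
ΔP = 3544.125 − 2772 = +772.13.

+772.13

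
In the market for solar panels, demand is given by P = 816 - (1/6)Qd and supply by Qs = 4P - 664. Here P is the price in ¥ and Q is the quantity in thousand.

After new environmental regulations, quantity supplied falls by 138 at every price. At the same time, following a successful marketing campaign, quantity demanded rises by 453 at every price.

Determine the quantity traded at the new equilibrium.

Initially, 4896 - 6P = 4P - 664, so 5560 = 10P and P = 556, Q = 1560.
With the change applied: demand Qd = 5349 - 6P, supply Qs = 4P - 802.
Equate the new curves: 5349 - 6P = 4P - 802, giving 6151 = 10P, P = 615.1, Q = 1658.4.

1658.4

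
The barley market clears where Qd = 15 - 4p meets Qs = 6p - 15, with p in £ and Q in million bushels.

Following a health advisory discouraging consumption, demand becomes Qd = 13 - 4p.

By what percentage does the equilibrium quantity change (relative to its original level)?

Before the shock: 15 - 4p = 6p - 15 ⇒ 30 = 10p ⇒ p = 3, Q = 3.
After the shift, demand is Qd = 13 - 4p and supply is Qs = 6p - 15.
New equilibrium: 13 - 4p = 6p - 15 ⇒ 28 = 10p ⇒ p = 2.8, Q = 1.8.
%ΔQ = (1.8 − 3) / 3 × 100 = -40%.

-40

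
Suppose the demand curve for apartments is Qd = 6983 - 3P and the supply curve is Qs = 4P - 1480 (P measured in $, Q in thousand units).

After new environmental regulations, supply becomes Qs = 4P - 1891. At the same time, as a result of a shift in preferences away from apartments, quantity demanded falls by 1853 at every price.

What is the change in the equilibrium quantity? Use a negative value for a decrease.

Initially, 6983 - 3P = 4P - 1480, so 8463 = 7P and P = 1209, Q = 3356.
The shock moves the curves to Qd = 5130 - 3P and Qs = 4P - 1891.
Equate the new curves: 5130 - 3P = 4P - 1891, giving 7021 = 7P, P = 1003, Q = 2121.
ΔQ = 2121 − 3356 = -1235.

-1235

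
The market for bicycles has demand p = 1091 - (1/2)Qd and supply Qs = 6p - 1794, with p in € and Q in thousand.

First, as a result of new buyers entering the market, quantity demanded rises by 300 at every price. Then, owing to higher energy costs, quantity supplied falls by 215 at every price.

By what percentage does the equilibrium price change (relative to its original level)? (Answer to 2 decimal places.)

Initially, 2182 - 2p = 6p - 1794, so 3976 = 8p and p = 497, Q = 1188.
After the shift, demand is Qd = 2482 - 2p and supply is Qs = 6p - 2009.
Equate the new curves: 2482 - 2p = 6p - 2009, giving 4491 = 8p, p = 561.375, Q = 1359.25.
%Δp = (561.375 − 497) / 497 × 100 = +12.95%.

+12.95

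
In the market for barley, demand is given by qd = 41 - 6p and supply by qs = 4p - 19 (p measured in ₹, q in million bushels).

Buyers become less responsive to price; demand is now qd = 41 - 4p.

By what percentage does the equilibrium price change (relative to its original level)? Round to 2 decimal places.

+25.00

Before the shock: 41 - 6p = 4p - 19 ⇒ 60 = 10p ⇒ p = 6, q = 5.
With the change applied: demand qd = 41 - 4p, supply qs = 4p - 19.
Clearing the new market: 41 - 4p = 4p - 19, so p = 7.5 and q = 11.
%Δp = (7.5 − 6) / 6 × 100 = +25.00%.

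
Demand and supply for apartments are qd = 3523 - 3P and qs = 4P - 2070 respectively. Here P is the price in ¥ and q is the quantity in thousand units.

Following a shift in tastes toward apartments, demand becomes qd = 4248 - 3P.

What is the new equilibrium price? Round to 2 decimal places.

902.57

Original equilibrium: 3523 - 3P = 4P - 2070 gives 5593 = 7P, so P = 799 and q = 1126.
The shock moves the curves to qd = 4248 - 3P and qs = 4P - 2070.
Setting them equal: 4248 - 3P = 4P - 2070 → 6318 = 7P, so P = 6318/7 ≈ 902.5714 and q = 10782/7 ≈ 1540.2857.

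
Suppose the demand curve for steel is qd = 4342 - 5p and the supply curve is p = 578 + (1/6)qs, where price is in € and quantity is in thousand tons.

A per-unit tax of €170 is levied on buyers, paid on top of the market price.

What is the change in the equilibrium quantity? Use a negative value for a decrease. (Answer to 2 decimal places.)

Before the shock: 4342 - 5p = 6p - 3468 ⇒ 7810 = 11p ⇒ p = 710, q = 792.
Since buyers pay the price plus the tax, the effective demand curve becomes qd = 3492 - 5p.
New equilibrium: 3492 - 5p = 6p - 3468 ⇒ 6960 = 11p ⇒ p = 6960/11 ≈ 632.7273, q = 3612/11 ≈ 328.3636.
Δq = 328.3636 − 792 = -463.64.

-463.64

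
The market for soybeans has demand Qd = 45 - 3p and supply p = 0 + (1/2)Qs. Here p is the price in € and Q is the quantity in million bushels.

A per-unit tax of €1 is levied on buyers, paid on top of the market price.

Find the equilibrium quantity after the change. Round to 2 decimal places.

Original equilibrium: 45 - 3p = 2p gives 45 = 5p, so p = 9 and Q = 18.
Since buyers pay the price plus the tax, the effective demand curve becomes Qd = 42 - 3p.
New equilibrium: 42 - 3p = 2p ⇒ 42 = 5p ⇒ p = 8.4, Q = 16.8.

16.80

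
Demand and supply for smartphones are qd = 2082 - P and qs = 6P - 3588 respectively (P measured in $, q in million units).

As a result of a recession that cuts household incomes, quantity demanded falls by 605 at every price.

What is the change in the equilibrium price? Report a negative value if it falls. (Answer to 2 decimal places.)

-86.43

Solve the original market: 2082 - P = 6P - 3588, hence P = 810 and q = 1272.
The new curves are qd = 1477 - P (demand) and qs = 6P - 3588 (supply).
Equate the new curves: 1477 - P = 6P - 3588, giving 5065 = 7P, P = 5065/7 ≈ 723.5714, q = 5274/7 ≈ 753.4286.
ΔP = 723.5714 − 810 = -86.43.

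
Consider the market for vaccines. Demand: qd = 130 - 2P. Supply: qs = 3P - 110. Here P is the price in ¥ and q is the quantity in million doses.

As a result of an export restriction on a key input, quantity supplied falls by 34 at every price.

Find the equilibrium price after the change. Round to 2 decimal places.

54.80

Original equilibrium: 130 - 2P = 3P - 110 gives 240 = 5P, so P = 48 and q = 34.
The new curves are qd = 130 - 2P (demand) and qs = 3P - 144 (supply).
New equilibrium: 130 - 2P = 3P - 144 ⇒ 274 = 5P ⇒ P = 54.8, q = 20.4.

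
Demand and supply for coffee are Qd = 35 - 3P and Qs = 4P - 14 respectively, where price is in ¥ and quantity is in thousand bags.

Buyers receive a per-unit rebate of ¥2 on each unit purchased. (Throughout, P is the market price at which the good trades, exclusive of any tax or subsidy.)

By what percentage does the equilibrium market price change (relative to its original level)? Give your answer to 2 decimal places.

Before the shock: 35 - 3P = 4P - 14 ⇒ 49 = 7P ⇒ P = 7, Q = 14.
Since buyers' out-of-pocket price is the market price minus the rebate, the effective demand curve becomes Qd = 41 - 3P.
Clearing the new market: 41 - 3P = 4P - 14, so P = 55/7 ≈ 7.8571 and Q = 122/7 ≈ 17.4286.
%ΔP = (7.8571 − 7) / 7 × 100 = +12.24%.

+12.24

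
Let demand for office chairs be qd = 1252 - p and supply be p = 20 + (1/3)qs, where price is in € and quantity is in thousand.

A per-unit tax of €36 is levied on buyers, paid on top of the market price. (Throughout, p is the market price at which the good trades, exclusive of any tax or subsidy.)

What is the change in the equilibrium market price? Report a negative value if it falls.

-9

Initially, 1252 - p = 3p - 60, so 1312 = 4p and p = 328, q = 924.
Since buyers pay the price plus the tax, the effective demand curve becomes qd = 1216 - p.
New equilibrium: 1216 - p = 3p - 60 ⇒ 1276 = 4p ⇒ p = 319, q = 897.
Δp = 319 − 328 = -9.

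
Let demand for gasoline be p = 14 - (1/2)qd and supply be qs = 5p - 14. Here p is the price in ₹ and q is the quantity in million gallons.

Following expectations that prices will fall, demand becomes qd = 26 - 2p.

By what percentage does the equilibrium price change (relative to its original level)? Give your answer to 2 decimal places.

Before the shock: 28 - 2p = 5p - 14 ⇒ 42 = 7p ⇒ p = 6, q = 16.
After the shift, demand is qd = 26 - 2p and supply is qs = 5p - 14.
New equilibrium: 26 - 2p = 5p - 14 ⇒ 40 = 7p ⇒ p = 40/7 ≈ 5.7143, q = 102/7 ≈ 14.5714.
%Δp = (5.7143 − 6) / 6 × 100 = -4.76%.

-4.76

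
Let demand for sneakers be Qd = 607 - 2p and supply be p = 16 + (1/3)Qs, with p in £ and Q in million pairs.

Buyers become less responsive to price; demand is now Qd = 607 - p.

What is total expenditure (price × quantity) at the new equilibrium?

72582.1875

Original equilibrium: 607 - 2p = 3p - 48 gives 655 = 5p, so p = 131 and Q = 345.
The shock moves the curves to Qd = 607 - p and Qs = 3p - 48.
Equate the new curves: 607 - p = 3p - 48, giving 655 = 4p, p = 163.75, Q = 443.25.
New expenditure = 163.75 × 443.25 = 72582.1875.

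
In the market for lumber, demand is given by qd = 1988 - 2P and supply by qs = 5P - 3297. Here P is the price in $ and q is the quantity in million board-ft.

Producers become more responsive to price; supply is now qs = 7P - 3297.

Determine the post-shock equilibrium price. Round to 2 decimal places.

587.22

Solve the original market: 1988 - 2P = 5P - 3297, hence P = 755 and q = 478.
With the change applied: demand qd = 1988 - 2P, supply qs = 7P - 3297.
Clearing the new market: 1988 - 2P = 7P - 3297, so P = 5285/9 ≈ 587.2222 and q = 7322/9 ≈ 813.5556.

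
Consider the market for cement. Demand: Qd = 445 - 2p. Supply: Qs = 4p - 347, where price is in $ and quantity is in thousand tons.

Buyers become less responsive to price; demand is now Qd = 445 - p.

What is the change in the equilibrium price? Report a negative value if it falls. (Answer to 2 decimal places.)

Original equilibrium: 445 - 2p = 4p - 347 gives 792 = 6p, so p = 132 and Q = 181.
With the change applied: demand Qd = 445 - p, supply Qs = 4p - 347.
Setting them equal: 445 - p = 4p - 347 → 792 = 5p, so p = 158.4 and Q = 286.6.
Δp = 158.4 − 132 = +26.40.

+26.40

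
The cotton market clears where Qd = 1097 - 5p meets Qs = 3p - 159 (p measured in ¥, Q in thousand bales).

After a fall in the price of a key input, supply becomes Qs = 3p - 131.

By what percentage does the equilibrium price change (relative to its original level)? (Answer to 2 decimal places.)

Solve the original market: 1097 - 5p = 3p - 159, hence p = 157 and Q = 312.
The shock moves the curves to Qd = 1097 - 5p and Qs = 3p - 131.
Equate the new curves: 1097 - 5p = 3p - 131, giving 1228 = 8p, p = 153.5, Q = 329.5.
%Δp = (153.5 − 157) / 157 × 100 = -2.23%.

-2.23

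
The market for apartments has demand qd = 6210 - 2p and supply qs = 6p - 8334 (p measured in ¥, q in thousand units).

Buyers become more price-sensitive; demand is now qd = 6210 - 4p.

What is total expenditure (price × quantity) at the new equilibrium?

570706.56

Before the shock: 6210 - 2p = 6p - 8334 ⇒ 14544 = 8p ⇒ p = 1818, q = 2574.
The shock moves the curves to qd = 6210 - 4p and qs = 6p - 8334.
New equilibrium: 6210 - 4p = 6p - 8334 ⇒ 14544 = 10p ⇒ p = 1454.4, q = 392.4.
New expenditure = 1454.4 × 392.4 = 570706.56.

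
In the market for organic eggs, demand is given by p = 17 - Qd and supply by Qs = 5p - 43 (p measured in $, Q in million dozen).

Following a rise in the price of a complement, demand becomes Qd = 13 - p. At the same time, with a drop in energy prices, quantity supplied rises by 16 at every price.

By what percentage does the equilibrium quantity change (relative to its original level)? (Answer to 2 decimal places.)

Solve the original market: 17 - p = 5p - 43, hence p = 10 and Q = 7.
With the change applied: demand Qd = 13 - p, supply Qs = 5p - 27.
Clearing the new market: 13 - p = 5p - 27, so p = 20/3 ≈ 6.6667 and Q = 19/3 ≈ 6.3333.
%ΔQ = (6.3333 − 7) / 7 × 100 = -9.52%.

-9.52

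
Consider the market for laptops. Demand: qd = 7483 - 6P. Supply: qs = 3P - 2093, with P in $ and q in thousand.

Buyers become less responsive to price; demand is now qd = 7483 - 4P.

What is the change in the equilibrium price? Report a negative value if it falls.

Initially, 7483 - 6P = 3P - 2093, so 9576 = 9P and P = 1064, q = 1099.
The shock moves the curves to qd = 7483 - 4P and qs = 3P - 2093.
Clearing the new market: 7483 - 4P = 3P - 2093, so P = 1368 and q = 2011.
ΔP = 1368 − 1064 = +304.

+304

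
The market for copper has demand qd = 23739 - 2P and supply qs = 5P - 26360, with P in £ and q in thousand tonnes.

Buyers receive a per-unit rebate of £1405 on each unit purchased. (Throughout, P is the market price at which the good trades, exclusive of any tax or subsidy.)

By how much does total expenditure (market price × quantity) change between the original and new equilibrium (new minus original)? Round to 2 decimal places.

+18954310.20

Before the shock: 23739 - 2P = 5P - 26360 ⇒ 50099 = 7P ⇒ P = 7157, q = 9425.
Since buyers' out-of-pocket price is the market price minus the rebate, the effective demand curve becomes qd = 26549 - 2P.
Clearing the new market: 26549 - 2P = 5P - 26360, so P = 52909/7 ≈ 7558.4286 and q = 80025/7 ≈ 11432.1429.
Expenditure moves from 7157×9425 = 67454725 to 7558.4286×11432.1429 = 86409035.2041; change = +18954310.20.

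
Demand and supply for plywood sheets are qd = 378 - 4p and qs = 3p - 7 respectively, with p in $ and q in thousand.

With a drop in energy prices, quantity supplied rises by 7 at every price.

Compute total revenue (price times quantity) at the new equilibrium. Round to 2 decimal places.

Before the shock: 378 - 4p = 3p - 7 ⇒ 385 = 7p ⇒ p = 55, q = 158.
After the shift, demand is qd = 378 - 4p and supply is qs = 3p.
New equilibrium: 378 - 4p = 3p ⇒ 378 = 7p ⇒ p = 54, q = 162.
New expenditure = 54 × 162 = 8748.00.

8748.00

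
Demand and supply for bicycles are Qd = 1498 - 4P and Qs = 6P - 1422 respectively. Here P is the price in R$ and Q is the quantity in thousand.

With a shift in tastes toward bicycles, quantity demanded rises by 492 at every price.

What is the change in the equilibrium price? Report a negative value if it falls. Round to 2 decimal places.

+49.20

Before the shock: 1498 - 4P = 6P - 1422 ⇒ 2920 = 10P ⇒ P = 292, Q = 330.
The shock moves the curves to Qd = 1990 - 4P and Qs = 6P - 1422.
New equilibrium: 1990 - 4P = 6P - 1422 ⇒ 3412 = 10P ⇒ P = 341.2, Q = 625.2.
ΔP = 341.2 − 292 = +49.20.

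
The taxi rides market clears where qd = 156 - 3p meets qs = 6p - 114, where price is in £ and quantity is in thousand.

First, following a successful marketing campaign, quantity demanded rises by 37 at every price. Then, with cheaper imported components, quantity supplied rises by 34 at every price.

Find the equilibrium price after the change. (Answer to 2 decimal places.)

30.33

Initially, 156 - 3p = 6p - 114, so 270 = 9p and p = 30, q = 66.
The shock moves the curves to qd = 193 - 3p and qs = 6p - 80.
Clearing the new market: 193 - 3p = 6p - 80, so p = 91/3 ≈ 30.3333 and q = 102.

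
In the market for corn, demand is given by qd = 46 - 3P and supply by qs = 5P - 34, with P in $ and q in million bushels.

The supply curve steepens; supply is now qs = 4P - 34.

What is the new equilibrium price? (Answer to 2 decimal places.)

Before the shock: 46 - 3P = 5P - 34 ⇒ 80 = 8P ⇒ P = 10, q = 16.
The new curves are qd = 46 - 3P (demand) and qs = 4P - 34 (supply).
New equilibrium: 46 - 3P = 4P - 34 ⇒ 80 = 7P ⇒ P = 80/7 ≈ 11.4286, q = 82/7 ≈ 11.7143.

11.43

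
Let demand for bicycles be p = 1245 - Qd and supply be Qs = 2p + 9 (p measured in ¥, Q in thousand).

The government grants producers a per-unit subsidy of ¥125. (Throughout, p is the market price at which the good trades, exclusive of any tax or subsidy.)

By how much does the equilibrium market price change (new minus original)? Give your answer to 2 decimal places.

-83.33

Before the shock: 1245 - p = 2p + 9 ⇒ 1236 = 3p ⇒ p = 412, Q = 833.
Since sellers receive the price plus the subsidy, the effective supply curve becomes Qs = 2p + 259.
New equilibrium: 1245 - p = 2p + 259 ⇒ 986 = 3p ⇒ p = 986/3 ≈ 328.6667, Q = 2749/3 ≈ 916.3333.
Δp = 328.6667 − 412 = -83.33.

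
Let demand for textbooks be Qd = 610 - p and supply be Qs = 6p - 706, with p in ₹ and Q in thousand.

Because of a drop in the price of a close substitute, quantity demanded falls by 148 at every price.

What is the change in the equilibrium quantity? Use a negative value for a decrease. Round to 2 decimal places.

-126.86

Before the shock: 610 - p = 6p - 706 ⇒ 1316 = 7p ⇒ p = 188, Q = 422.
With the change applied: demand Qd = 462 - p, supply Qs = 6p - 706.
New equilibrium: 462 - p = 6p - 706 ⇒ 1168 = 7p ⇒ p = 1168/7 ≈ 166.8571, Q = 2066/7 ≈ 295.1429.
ΔQ = 295.1429 − 422 = -126.86.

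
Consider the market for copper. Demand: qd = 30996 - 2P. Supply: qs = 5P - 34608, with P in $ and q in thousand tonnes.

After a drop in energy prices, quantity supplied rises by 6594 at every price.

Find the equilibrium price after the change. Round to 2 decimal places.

8430.00

Before the shock: 30996 - 2P = 5P - 34608 ⇒ 65604 = 7P ⇒ P = 9372, q = 12252.
The new curves are qd = 30996 - 2P (demand) and qs = 5P - 28014 (supply).
Equate the new curves: 30996 - 2P = 5P - 28014, giving 59010 = 7P, P = 8430, q = 14136.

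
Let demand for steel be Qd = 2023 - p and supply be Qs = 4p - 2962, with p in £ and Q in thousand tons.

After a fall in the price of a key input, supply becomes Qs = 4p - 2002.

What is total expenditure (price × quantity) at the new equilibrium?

980490

Original equilibrium: 2023 - p = 4p - 2962 gives 4985 = 5p, so p = 997 and Q = 1026.
The shock moves the curves to Qd = 2023 - p and Qs = 4p - 2002.
Equate the new curves: 2023 - p = 4p - 2002, giving 4025 = 5p, p = 805, Q = 1218.
New expenditure = 805 × 1218 = 980490.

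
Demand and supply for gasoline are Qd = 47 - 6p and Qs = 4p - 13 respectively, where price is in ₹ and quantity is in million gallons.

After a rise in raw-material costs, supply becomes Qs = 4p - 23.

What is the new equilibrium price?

Solve the original market: 47 - 6p = 4p - 13, hence p = 6 and Q = 11.
After the shift, demand is Qd = 47 - 6p and supply is Qs = 4p - 23.
Setting them equal: 47 - 6p = 4p - 23 → 70 = 10p, so p = 7 and Q = 5.

7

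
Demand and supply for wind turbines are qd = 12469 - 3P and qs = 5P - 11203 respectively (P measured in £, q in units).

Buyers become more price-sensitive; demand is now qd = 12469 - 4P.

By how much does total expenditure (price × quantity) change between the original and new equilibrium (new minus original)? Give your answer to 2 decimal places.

Initially, 12469 - 3P = 5P - 11203, so 23672 = 8P and P = 2959, q = 3592.
The new curves are qd = 12469 - 4P (demand) and qs = 5P - 11203 (supply).
New equilibrium: 12469 - 4P = 5P - 11203 ⇒ 23672 = 9P ⇒ P = 23672/9 ≈ 2630.2222, q = 17533/9 ≈ 1948.1111.
Expenditure moves from 2959×3592 = 10628728 to 2630.2222×1948.1111 = 5123965.1358; change = -5504762.86.

-5504762.86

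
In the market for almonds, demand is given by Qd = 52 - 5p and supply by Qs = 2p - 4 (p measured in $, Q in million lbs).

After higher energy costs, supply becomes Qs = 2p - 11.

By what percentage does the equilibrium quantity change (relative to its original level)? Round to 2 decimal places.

-41.67

Initially, 52 - 5p = 2p - 4, so 56 = 7p and p = 8, Q = 12.
The shock moves the curves to Qd = 52 - 5p and Qs = 2p - 11.
New equilibrium: 52 - 5p = 2p - 11 ⇒ 63 = 7p ⇒ p = 9, Q = 7.
%ΔQ = (7 − 12) / 12 × 100 = -41.67%.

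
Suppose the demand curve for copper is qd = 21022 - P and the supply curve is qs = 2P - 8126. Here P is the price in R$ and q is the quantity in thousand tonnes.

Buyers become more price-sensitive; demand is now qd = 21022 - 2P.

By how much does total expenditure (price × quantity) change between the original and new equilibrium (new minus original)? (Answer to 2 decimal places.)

Solve the original market: 21022 - P = 2P - 8126, hence P = 9716 and q = 11306.
The shock moves the curves to qd = 21022 - 2P and qs = 2P - 8126.
Equate the new curves: 21022 - 2P = 2P - 8126, giving 29148 = 4P, P = 7287, q = 6448.
Expenditure moves from 9716×11306 = 109849096 to 7287×6448 = 46986576; change = -62862520.00.

-62862520.00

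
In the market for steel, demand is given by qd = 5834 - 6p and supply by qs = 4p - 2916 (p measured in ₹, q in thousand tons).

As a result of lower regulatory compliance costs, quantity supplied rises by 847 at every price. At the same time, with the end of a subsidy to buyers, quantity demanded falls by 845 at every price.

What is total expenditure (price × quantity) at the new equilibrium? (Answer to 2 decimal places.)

532314.36

Original equilibrium: 5834 - 6p = 4p - 2916 gives 8750 = 10p, so p = 875 and q = 584.
The shock moves the curves to qd = 4989 - 6p and qs = 4p - 2069.
Equate the new curves: 4989 - 6p = 4p - 2069, giving 7058 = 10p, p = 705.8, q = 754.2.
New expenditure = 705.8 × 754.2 = 532314.36.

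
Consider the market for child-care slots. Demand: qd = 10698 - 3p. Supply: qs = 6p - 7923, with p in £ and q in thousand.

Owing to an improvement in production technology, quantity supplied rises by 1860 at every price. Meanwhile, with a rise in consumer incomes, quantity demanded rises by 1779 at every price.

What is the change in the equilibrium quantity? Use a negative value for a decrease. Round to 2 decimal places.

+1806.00

Original equilibrium: 10698 - 3p = 6p - 7923 gives 18621 = 9p, so p = 2069 and q = 4491.
The shock moves the curves to qd = 12477 - 3p and qs = 6p - 6063.
Setting them equal: 12477 - 3p = 6p - 6063 → 18540 = 9p, so p = 2060 and q = 6297.
Δq = 6297 − 4491 = +1806.00.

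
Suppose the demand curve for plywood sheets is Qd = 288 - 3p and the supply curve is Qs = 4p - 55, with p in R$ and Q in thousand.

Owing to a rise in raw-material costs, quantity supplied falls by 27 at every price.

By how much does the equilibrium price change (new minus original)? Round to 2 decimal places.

+3.86

Solve the original market: 288 - 3p = 4p - 55, hence p = 49 and Q = 141.
After the shift, demand is Qd = 288 - 3p and supply is Qs = 4p - 82.
New equilibrium: 288 - 3p = 4p - 82 ⇒ 370 = 7p ⇒ p = 370/7 ≈ 52.8571, Q = 906/7 ≈ 129.4286.
Δp = 52.8571 − 49 = +3.86.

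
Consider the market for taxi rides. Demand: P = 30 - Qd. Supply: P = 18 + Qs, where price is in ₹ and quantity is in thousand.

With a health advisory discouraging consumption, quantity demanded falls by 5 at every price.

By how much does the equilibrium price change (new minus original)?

-2.5

Solve the original market: 30 - P = P - 18, hence P = 24 and Q = 6.
With the change applied: demand Qd = 25 - P, supply Qs = P - 18.
Setting them equal: 25 - P = P - 18 → 43 = 2P, so P = 21.5 and Q = 3.5.
ΔP = 21.5 − 24 = -2.5.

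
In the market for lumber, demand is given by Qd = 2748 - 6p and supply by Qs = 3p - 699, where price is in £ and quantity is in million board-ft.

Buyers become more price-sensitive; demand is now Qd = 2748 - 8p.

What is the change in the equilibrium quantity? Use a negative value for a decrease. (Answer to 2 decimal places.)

-208.91

Original equilibrium: 2748 - 6p = 3p - 699 gives 3447 = 9p, so p = 383 and Q = 450.
With the change applied: demand Qd = 2748 - 8p, supply Qs = 3p - 699.
Equate the new curves: 2748 - 8p = 3p - 699, giving 3447 = 11p, p = 3447/11 ≈ 313.3636, Q = 2652/11 ≈ 241.0909.
ΔQ = 241.0909 − 450 = -208.91.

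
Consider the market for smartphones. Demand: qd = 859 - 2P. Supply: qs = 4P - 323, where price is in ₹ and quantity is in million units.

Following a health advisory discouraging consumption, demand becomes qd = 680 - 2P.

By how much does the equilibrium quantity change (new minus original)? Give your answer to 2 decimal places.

-119.33

Solve the original market: 859 - 2P = 4P - 323, hence P = 197 and q = 465.
With the change applied: demand qd = 680 - 2P, supply qs = 4P - 323.
Clearing the new market: 680 - 2P = 4P - 323, so P = 1003/6 ≈ 167.1667 and q = 1037/3 ≈ 345.6667.
Δq = 345.6667 − 465 = -119.33.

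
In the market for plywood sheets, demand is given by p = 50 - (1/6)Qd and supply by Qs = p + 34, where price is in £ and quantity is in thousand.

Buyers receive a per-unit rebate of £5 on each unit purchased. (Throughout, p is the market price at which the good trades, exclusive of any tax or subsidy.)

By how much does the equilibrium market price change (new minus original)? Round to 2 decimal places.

+4.29

Before the shock: 300 - 6p = p + 34 ⇒ 266 = 7p ⇒ p = 38, Q = 72.
Since buyers' out-of-pocket price is the market price minus the rebate, the effective demand curve becomes Qd = 330 - 6p.
New equilibrium: 330 - 6p = p + 34 ⇒ 296 = 7p ⇒ p = 296/7 ≈ 42.2857, Q = 534/7 ≈ 76.2857.
Δp = 42.2857 − 38 = +4.29.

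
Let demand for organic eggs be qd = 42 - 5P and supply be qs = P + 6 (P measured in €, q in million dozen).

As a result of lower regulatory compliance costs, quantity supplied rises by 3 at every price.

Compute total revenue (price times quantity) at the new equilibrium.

79.75

Original equilibrium: 42 - 5P = P + 6 gives 36 = 6P, so P = 6 and q = 12.
The new curves are qd = 42 - 5P (demand) and qs = P + 9 (supply).
Equate the new curves: 42 - 5P = P + 9, giving 33 = 6P, P = 5.5, q = 14.5.
New expenditure = 5.5 × 14.5 = 79.75.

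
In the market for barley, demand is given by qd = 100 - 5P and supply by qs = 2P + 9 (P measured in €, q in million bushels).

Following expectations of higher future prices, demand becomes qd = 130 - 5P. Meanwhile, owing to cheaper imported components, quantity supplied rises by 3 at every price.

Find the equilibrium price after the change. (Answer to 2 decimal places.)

Original equilibrium: 100 - 5P = 2P + 9 gives 91 = 7P, so P = 13 and q = 35.
The shock moves the curves to qd = 130 - 5P and qs = 2P + 12.
Setting them equal: 130 - 5P = 2P + 12 → 118 = 7P, so P = 118/7 ≈ 16.8571 and q = 320/7 ≈ 45.7143.

16.86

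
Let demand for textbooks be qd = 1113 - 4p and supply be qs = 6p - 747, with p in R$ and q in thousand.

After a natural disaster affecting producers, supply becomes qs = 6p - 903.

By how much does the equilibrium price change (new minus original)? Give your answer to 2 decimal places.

+15.60

Initially, 1113 - 4p = 6p - 747, so 1860 = 10p and p = 186, q = 369.
After the shift, demand is qd = 1113 - 4p and supply is qs = 6p - 903.
Clearing the new market: 1113 - 4p = 6p - 903, so p = 201.6 and q = 306.6.
Δp = 201.6 − 186 = +15.60.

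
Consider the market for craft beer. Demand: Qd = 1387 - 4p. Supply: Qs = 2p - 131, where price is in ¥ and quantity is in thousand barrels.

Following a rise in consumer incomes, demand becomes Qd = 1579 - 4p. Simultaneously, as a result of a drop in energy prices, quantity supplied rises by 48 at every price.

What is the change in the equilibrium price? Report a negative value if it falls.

Original equilibrium: 1387 - 4p = 2p - 131 gives 1518 = 6p, so p = 253 and Q = 375.
With the change applied: demand Qd = 1579 - 4p, supply Qs = 2p - 83.
Equate the new curves: 1579 - 4p = 2p - 83, giving 1662 = 6p, p = 277, Q = 471.
Δp = 277 − 253 = +24.

+24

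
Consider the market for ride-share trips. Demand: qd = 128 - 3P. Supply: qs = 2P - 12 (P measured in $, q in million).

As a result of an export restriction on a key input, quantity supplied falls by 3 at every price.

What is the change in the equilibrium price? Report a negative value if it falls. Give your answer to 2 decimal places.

+0.60

Solve the original market: 128 - 3P = 2P - 12, hence P = 28 and q = 44.
With the change applied: demand qd = 128 - 3P, supply qs = 2P - 15.
Setting them equal: 128 - 3P = 2P - 15 → 143 = 5P, so P = 28.6 and q = 42.2.
ΔP = 28.6 − 28 = +0.60.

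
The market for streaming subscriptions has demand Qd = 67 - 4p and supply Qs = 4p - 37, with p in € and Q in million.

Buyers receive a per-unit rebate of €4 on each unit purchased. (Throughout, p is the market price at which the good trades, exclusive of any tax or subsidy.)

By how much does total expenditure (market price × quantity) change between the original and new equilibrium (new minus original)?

Original equilibrium: 67 - 4p = 4p - 37 gives 104 = 8p, so p = 13 and Q = 15.
Since buyers' out-of-pocket price is the market price minus the rebate, the effective demand curve becomes Qd = 83 - 4p.
Setting them equal: 83 - 4p = 4p - 37 → 120 = 8p, so p = 15 and Q = 23.
Expenditure moves from 13×15 = 195 to 15×23 = 345; change = +150.

+150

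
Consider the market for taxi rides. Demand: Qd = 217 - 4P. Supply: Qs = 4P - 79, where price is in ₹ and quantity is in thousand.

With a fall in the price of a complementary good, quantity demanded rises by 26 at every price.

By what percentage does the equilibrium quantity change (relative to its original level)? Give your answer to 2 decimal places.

Solve the original market: 217 - 4P = 4P - 79, hence P = 37 and Q = 69.
The shock moves the curves to Qd = 243 - 4P and Qs = 4P - 79.
Clearing the new market: 243 - 4P = 4P - 79, so P = 40.25 and Q = 82.
%ΔQ = (82 − 69) / 69 × 100 = +18.84%.

+18.84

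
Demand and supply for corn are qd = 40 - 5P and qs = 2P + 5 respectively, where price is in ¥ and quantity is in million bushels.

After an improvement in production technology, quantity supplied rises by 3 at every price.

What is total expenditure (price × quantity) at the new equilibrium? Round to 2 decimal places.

Original equilibrium: 40 - 5P = 2P + 5 gives 35 = 7P, so P = 5 and q = 15.
The new curves are qd = 40 - 5P (demand) and qs = 2P + 8 (supply).
Setting them equal: 40 - 5P = 2P + 8 → 32 = 7P, so P = 32/7 ≈ 4.5714 and q = 120/7 ≈ 17.1429.
New expenditure = 4.5714 × 17.1429 = 78.37.

78.37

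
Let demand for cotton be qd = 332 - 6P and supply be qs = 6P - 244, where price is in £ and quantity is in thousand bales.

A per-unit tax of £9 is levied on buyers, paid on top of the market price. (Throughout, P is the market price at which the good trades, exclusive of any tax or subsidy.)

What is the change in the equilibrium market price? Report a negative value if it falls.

Before the shock: 332 - 6P = 6P - 244 ⇒ 576 = 12P ⇒ P = 48, q = 44.
Since buyers pay the price plus the tax, the effective demand curve becomes qd = 278 - 6P.
New equilibrium: 278 - 6P = 6P - 244 ⇒ 522 = 12P ⇒ P = 43.5, q = 17.
ΔP = 43.5 − 48 = -4.5.

-4.5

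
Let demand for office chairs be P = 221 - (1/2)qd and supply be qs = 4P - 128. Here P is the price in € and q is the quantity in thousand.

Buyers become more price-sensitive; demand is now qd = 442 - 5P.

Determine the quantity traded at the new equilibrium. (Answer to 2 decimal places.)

Solve the original market: 442 - 2P = 4P - 128, hence P = 95 and q = 252.
After the shift, demand is qd = 442 - 5P and supply is qs = 4P - 128.
New equilibrium: 442 - 5P = 4P - 128 ⇒ 570 = 9P ⇒ P = 190/3 ≈ 63.3333, q = 376/3 ≈ 125.3333.

125.33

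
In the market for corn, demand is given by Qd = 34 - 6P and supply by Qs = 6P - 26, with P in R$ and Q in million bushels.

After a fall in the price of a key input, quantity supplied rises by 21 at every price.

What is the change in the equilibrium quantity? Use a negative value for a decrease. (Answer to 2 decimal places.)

Solve the original market: 34 - 6P = 6P - 26, hence P = 5 and Q = 4.
With the change applied: demand Qd = 34 - 6P, supply Qs = 6P - 5.
Setting them equal: 34 - 6P = 6P - 5 → 39 = 12P, so P = 3.25 and Q = 14.5.
ΔQ = 14.5 − 4 = +10.50.

+10.50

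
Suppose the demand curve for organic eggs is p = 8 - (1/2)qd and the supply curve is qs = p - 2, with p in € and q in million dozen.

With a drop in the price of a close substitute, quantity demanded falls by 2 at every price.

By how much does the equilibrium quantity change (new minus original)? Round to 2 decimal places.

-0.67

Initially, 16 - 2p = p - 2, so 18 = 3p and p = 6, q = 4.
After the shift, demand is qd = 14 - 2p and supply is qs = p - 2.
Clearing the new market: 14 - 2p = p - 2, so p = 16/3 ≈ 5.3333 and q = 10/3 ≈ 3.3333.
Δq = 3.3333 − 4 = -0.67.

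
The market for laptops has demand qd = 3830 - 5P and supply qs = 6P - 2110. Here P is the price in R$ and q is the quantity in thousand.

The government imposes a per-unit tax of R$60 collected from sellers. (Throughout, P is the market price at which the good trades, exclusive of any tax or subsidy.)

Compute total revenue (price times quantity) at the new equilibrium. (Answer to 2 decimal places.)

553462.81

Initially, 3830 - 5P = 6P - 2110, so 5940 = 11P and P = 540, q = 1130.
Since sellers keep the price net of the tax, the effective supply curve becomes qs = 6P - 2470.
Clearing the new market: 3830 - 5P = 6P - 2470, so P = 6300/11 ≈ 572.7273 and q = 10630/11 ≈ 966.3636.
New expenditure = 572.7273 × 966.3636 = 553462.81.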